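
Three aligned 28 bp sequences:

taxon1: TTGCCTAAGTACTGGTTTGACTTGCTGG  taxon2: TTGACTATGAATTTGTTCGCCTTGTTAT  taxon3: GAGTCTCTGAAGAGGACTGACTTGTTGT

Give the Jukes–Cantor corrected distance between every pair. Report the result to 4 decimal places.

d(taxon1,taxon2) = 0.4850, d(taxon1,taxon3) = 0.6355, d(taxon2,taxon3) = 0.6355

taxon1–taxon2: 10/28 sites differ → p ≈ 0.357143, d = −0.75 ln(1 − 0.476191) = 0.484971 ≈ 0.4850.
taxon1–taxon3: 12/28 sites differ → p ≈ 0.428571, d = −0.75 ln(1 − 0.571428) = 0.635472 ≈ 0.6355.
taxon2–taxon3: 12/28 sites differ → p ≈ 0.428571, d = −0.75 ln(1 − 0.571428) = 0.635472 ≈ 0.6355.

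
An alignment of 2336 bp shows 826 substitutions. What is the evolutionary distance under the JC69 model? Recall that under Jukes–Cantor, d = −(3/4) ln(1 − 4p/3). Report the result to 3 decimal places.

p = 826/2336 ≈ 0.353596.
d = −(3/4) ln(1 − 4p/3) = −0.75 ln(1 − 0.471461) = −0.75 ln(0.528539)
  = −0.75 × (-0.637639) = 0.478229 substitutions/site.

0.478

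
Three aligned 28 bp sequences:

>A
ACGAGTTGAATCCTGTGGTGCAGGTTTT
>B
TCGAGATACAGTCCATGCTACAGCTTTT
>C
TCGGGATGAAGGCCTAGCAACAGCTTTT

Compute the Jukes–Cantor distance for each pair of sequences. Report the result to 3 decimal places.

d(A,B) = 0.556, d(A,C) = 0.635, d(B,C) = 0.304

A–B: 11/28 sites differ → p ≈ 0.392857, d = −0.75 ln(1 − 0.523809) = 0.556452 ≈ 0.556.
A–C: 12/28 sites differ → p ≈ 0.428571, d = −0.75 ln(1 − 0.571428) = 0.635472 ≈ 0.635.
B–C: 7/28 sites differ → p = 0.25, d = −0.75 ln(1 − 0.333333) = 0.304098 ≈ 0.304.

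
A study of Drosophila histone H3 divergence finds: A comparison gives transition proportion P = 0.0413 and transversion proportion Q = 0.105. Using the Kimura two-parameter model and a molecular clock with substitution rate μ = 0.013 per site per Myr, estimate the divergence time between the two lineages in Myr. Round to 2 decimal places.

Under the Kimura two-parameter model, d = −½ ln(1 − 2P − Q) − ¼ ln(1 − 2Q).
1 − 2P − Q = 0.8124, giving −½ ln(0.8124) = 0.103881.
1 − 2Q = 0.79, giving −¼ ln(0.79) = 0.058931.
d = 0.103881 + 0.058931 = 0.162812.
Under a molecular clock d = 2μt, so t = d/(2μ) = 0.162812 / (2 × 0.013) = 6.26 Myr.

6.26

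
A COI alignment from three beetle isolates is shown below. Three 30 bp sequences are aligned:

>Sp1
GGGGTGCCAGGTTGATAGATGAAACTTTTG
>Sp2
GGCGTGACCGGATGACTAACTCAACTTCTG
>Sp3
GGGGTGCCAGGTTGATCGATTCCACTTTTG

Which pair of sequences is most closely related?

Sp1–Sp2: 11/30 differ, p = 0.367, d = 0.503.
Sp1–Sp3: 4/30 differ, p = 0.133, d = 0.147.
Sp2–Sp3: 10/30 differ, p = 0.333, d = 0.441.
The smallest distance is between Sp1 and Sp3.

Sp1 and Sp3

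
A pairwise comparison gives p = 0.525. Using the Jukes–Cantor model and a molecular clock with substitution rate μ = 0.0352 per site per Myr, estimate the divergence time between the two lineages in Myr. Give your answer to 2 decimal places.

12.83

d = −(3/4) ln(1 − 4p/3) = −0.75 ln(1 − 0.7) = −0.75 ln(0.3)
  = −0.75 × (-1.203973) = 0.902980 substitutions/site.
Under a molecular clock d = 2μt, so t = d/(2μ) = 0.902980 / (2 × 0.0352) = 12.83 Myr.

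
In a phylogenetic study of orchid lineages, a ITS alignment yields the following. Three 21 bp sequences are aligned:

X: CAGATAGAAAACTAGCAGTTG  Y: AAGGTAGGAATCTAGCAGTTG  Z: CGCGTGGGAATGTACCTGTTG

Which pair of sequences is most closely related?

X and Y

X–Y: 4/21 differ, p = 0.190, d = 0.220.
X–Z: 9/21 differ, p = 0.429, d = 0.635.
Y–Z: 7/21 differ, p = 0.333, d = 0.441.
The smallest distance is between X and Y.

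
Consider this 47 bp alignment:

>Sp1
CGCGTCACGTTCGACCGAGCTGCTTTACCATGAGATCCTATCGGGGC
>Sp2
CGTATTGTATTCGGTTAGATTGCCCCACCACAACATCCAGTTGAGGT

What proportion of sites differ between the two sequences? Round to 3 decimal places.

The sequences differ at 24 of 47 positions.
p = 24/47 = 0.510638… ≈ 0.511 (to 3 d.p.).

0.511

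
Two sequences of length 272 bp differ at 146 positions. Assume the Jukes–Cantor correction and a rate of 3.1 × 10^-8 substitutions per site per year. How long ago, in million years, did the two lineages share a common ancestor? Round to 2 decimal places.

15.21

p = 146/272 ≈ 0.536765.
d = −(3/4) ln(1 − 4p/3) = −0.75 ln(1 − 0.715687) = −0.75 ln(0.284313)
  = −0.75 × (-1.257680) = 0.943260 substitutions/site.
Under a molecular clock d = 2μt, so t = d/(2μ) = 0.943260 / (2 × 3.1 × 10^-8) = 15.21 million years.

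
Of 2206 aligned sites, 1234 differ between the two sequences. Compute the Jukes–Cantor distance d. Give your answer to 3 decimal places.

1.027

p = 1234/2206 ≈ 0.559383.
d = −(3/4) ln(1 − 4p/3) = −0.75 ln(1 − 0.745844) = −0.75 ln(0.254156)
  = −0.75 × (-1.369807) = 1.027355 substitutions/site.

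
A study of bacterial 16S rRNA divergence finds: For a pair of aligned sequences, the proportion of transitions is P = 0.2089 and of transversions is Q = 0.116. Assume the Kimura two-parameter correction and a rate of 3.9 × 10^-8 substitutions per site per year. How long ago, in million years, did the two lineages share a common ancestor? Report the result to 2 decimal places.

5.74

Under the Kimura two-parameter model, d = −½ ln(1 − 2P − Q) − ¼ ln(1 − 2Q).
1 − 2P − Q = 0.4662, giving −½ ln(0.4662) = 0.381570.
1 − 2Q = 0.768, giving −¼ ln(0.768) = 0.065991.
d = 0.381570 + 0.065991 = 0.447561.
Under a molecular clock d = 2μt, so t = d/(2μ) = 0.447561 / (2 × 3.9 × 10^-8) = 5.74 million years.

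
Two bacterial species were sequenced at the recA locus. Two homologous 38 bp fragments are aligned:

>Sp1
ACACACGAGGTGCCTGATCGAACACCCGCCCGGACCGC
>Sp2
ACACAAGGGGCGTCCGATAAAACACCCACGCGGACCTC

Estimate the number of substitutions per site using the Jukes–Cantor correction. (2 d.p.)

0.32

The sequences differ at 10 of 38 sites (6, 8, 11, 13, 15, 19, 20, 28, 30, 37), so p = 10/38 ≈ 0.263158.
d = −(3/4) ln(1 − 4p/3) = −0.75 ln(1 − 0.350877) = −0.75 ln(0.649123)
  = −0.75 × (-0.432133) = 0.324100 substitutions/site.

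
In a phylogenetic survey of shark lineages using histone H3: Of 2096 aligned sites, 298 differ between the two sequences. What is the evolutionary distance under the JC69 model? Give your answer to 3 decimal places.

0.158

p = 298/2096 ≈ 0.142176.
d = −(3/4) ln(1 − 4p/3) = −0.75 ln(1 − 0.189568) = −0.75 ln(0.810432)
  = −0.75 × (-0.210188) = 0.157641 substitutions/site.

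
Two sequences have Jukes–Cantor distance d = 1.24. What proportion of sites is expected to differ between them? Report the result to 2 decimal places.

0.61

p = (3/4)(1 − e^(−4d/3)) = 0.75 × (1 − e^(-1.653333)) = 0.75 × (1 − 0.191411) = 0.606442.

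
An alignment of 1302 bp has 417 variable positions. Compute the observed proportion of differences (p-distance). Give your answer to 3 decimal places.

p = 417/1302 = 0.320276… ≈ 0.320 (to 3 d.p.).

0.320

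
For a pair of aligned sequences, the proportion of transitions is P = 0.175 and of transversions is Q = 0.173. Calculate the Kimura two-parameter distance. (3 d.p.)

Under the Kimura two-parameter model, d = −½ ln(1 − 2P − Q) − ¼ ln(1 − 2Q).
1 − 2P − Q = 0.477, giving −½ ln(0.477) = 0.370119.
1 − 2Q = 0.654, giving −¼ ln(0.654) = 0.106162.
d = 0.370119 + 0.106162 = 0.476281.

0.476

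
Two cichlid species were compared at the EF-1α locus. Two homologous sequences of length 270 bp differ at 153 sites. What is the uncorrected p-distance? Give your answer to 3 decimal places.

p = 153/270 = 0.566666… ≈ 0.567 (to 3 d.p.).

0.567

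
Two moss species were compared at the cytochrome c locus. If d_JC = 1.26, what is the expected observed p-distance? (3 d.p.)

0.610

p = (3/4)(1 − e^(−4d/3)) = 0.75 × (1 − e^(-1.68)) = 0.75 × (1 − 0.186374) = 0.610220.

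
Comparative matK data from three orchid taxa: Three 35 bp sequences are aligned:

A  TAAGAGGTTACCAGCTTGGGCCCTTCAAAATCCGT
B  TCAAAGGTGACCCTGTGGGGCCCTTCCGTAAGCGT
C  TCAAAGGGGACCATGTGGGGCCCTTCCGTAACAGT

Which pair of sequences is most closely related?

B and C

A–B: 12/35 differ, p = 0.343, d = 0.458.
A–C: 12/35 differ, p = 0.343, d = 0.458.
B–C: 4/35 differ, p = 0.114, d = 0.124.
The smallest distance is between B and C.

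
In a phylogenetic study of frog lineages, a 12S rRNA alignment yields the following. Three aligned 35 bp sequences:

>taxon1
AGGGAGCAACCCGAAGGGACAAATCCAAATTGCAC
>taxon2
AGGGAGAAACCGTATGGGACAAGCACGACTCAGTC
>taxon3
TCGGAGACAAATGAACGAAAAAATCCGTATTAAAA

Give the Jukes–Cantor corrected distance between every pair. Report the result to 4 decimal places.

d(taxon1,taxon2) = 0.5128, d(taxon1,taxon3) = 0.6355, d(taxon2,taxon3) = 1.0763

taxon1–taxon2: 13/35 sites differ → p ≈ 0.371429, d = −0.75 ln(1 − 0.495239) = 0.512753 ≈ 0.5128.
taxon1–taxon3: 15/35 sites differ → p ≈ 0.428571, d = −0.75 ln(1 − 0.571428) = 0.635472 ≈ 0.6355.
taxon2–taxon3: 20/35 sites differ → p ≈ 0.571429, d = −0.75 ln(1 − 0.761905) = 1.076314 ≈ 1.0763.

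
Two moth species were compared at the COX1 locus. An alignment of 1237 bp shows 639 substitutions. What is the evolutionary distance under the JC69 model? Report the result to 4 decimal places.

p = 639/1237 ≈ 0.516572.
d = −(3/4) ln(1 − 4p/3) = −0.75 ln(1 − 0.688763) = −0.75 ln(0.311237)
  = −0.75 × (-1.167201) = 0.875401 substitutions/site.

0.8754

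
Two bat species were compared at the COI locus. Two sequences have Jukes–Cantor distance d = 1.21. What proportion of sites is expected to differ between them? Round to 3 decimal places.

0.601

p = (3/4)(1 − e^(−4d/3)) = 0.75 × (1 − e^(-1.613333)) = 0.75 × (1 − 0.199222) = 0.600584.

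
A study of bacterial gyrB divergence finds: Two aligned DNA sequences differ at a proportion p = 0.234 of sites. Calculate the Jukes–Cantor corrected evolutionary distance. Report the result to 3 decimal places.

d = −(3/4) ln(1 − 4p/3) = −0.75 ln(1 − 0.312) = −0.75 ln(0.688)
  = −0.75 × (-0.373966) = 0.280475 substitutions/site.

0.280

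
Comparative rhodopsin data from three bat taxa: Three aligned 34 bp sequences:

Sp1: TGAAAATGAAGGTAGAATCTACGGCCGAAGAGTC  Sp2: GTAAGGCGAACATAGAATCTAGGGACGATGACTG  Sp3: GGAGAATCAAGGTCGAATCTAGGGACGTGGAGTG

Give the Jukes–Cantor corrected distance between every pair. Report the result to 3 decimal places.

Sp1–Sp2: 12/34 sites differ → p ≈ 0.352941, d = −0.75 ln(1 − 0.470588) = 0.476991 ≈ 0.477.
Sp1–Sp3: 9/34 sites differ → p ≈ 0.264706, d = −0.75 ln(1 − 0.352941) = 0.326488 ≈ 0.326.
Sp2–Sp3: 12/34 sites differ → p ≈ 0.352941, d = −0.75 ln(1 − 0.470588) = 0.476991 ≈ 0.477.

d(Sp1,Sp2) = 0.477, d(Sp1,Sp3) = 0.326, d(Sp2,Sp3) = 0.477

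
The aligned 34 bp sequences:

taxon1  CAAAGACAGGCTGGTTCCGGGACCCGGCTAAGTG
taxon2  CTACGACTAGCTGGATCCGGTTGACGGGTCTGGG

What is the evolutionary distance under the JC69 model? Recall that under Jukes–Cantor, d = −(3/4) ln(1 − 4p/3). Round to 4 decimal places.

The sequences differ at 13 of 34 sites, so p = 13/34 ≈ 0.382353.
d = −(3/4) ln(1 − 4p/3) = −0.75 ln(1 − 0.509804) = −0.75 ln(0.490196)
  = −0.75 × (-0.712950) = 0.534713 substitutions/site.

0.5347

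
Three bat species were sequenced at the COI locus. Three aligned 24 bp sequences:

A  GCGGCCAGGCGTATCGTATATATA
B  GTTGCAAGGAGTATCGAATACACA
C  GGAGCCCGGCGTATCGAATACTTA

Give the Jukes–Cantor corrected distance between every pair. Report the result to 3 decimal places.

A–B: 7/24 sites differ → p ≈ 0.291667, d = −0.75 ln(1 − 0.388889) = 0.369358 ≈ 0.369.
A–C: 6/24 sites differ → p = 0.25, d = −0.75 ln(1 − 0.333333) = 0.304098 ≈ 0.304.
B–C: 7/24 sites differ → p ≈ 0.291667, d = −0.75 ln(1 − 0.388889) = 0.369358 ≈ 0.369.

d(A,B) = 0.369, d(A,C) = 0.304, d(B,C) = 0.369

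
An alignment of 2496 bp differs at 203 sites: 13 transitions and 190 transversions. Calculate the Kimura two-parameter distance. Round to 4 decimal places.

0.0865

P = 13/2496 ≈ 0.005208 and Q = 190/2496 ≈ 0.076122.
Under the Kimura two-parameter model, d = −½ ln(1 − 2P − Q) − ¼ ln(1 − 2Q).
1 − 2P − Q = 0.913462, giving −½ ln(0.913462) = 0.045257.
1 − 2Q = 0.847756, giving −¼ ln(0.847756) = 0.041291.
d = 0.045257 + 0.041291 = 0.086548.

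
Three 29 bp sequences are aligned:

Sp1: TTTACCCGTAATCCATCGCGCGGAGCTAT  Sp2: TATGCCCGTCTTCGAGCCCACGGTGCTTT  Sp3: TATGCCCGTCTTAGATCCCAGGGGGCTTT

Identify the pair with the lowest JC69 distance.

Sp2 and Sp3

Sp1–Sp2: 10/29 differ, p = 0.345, d = 0.462.
Sp1–Sp3: 11/29 differ, p = 0.379, d = 0.529.
Sp2–Sp3: 4/29 differ, p = 0.138, d = 0.152.
The smallest distance is between Sp2 and Sp3.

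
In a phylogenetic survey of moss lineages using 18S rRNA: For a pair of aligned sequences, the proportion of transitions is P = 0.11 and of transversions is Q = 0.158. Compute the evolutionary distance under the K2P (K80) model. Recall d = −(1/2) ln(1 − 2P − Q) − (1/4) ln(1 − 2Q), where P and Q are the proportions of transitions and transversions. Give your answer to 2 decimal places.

Under the Kimura two-parameter model, d = −½ ln(1 − 2P − Q) − ¼ ln(1 − 2Q).
1 − 2P − Q = 0.622, giving −½ ln(0.622) = 0.237408.
1 − 2Q = 0.684, giving −¼ ln(0.684) = 0.094949.
d = 0.237408 + 0.094949 = 0.332357.

0.33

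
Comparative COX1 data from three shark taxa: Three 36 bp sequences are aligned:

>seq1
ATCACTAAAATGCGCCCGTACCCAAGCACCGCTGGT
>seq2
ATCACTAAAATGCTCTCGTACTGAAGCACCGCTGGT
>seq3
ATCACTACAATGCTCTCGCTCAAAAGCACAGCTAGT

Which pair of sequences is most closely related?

seq1–seq2: 4/36 differ, p = 0.111, d = 0.120.
seq1–seq3: 9/36 differ, p = 0.250, d = 0.304.
seq2–seq3: 7/36 differ, p = 0.194, d = 0.225.
The smallest distance is between seq1 and seq2.

seq1 and seq2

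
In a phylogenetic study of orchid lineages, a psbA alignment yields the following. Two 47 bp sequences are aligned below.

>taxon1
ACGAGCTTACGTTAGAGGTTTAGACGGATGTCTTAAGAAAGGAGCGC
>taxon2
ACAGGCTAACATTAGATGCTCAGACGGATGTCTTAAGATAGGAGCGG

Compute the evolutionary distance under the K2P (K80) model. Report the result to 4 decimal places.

0.2235

Of 47 sites, 5 differences are transitions and 4 are transversions, so P = 5/47 ≈ 0.106383 and Q = 4/47 ≈ 0.085106.
Under the Kimura two-parameter model, d = −½ ln(1 − 2P − Q) − ¼ ln(1 − 2Q).
1 − 2P − Q = 0.702128, giving −½ ln(0.702128) = 0.176820.
1 − 2Q = 0.829788, giving −¼ ln(0.829788) = 0.046646.
d = 0.176820 + 0.046646 = 0.223466.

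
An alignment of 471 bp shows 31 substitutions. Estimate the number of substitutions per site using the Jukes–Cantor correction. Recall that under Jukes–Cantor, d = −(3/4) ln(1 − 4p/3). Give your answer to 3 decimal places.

0.069

p = 31/471 ≈ 0.065817.
d = −(3/4) ln(1 − 4p/3) = −0.75 ln(1 − 0.087756) = −0.75 ln(0.912244)
  = −0.75 × (-0.091848) = 0.068886 substitutions/site.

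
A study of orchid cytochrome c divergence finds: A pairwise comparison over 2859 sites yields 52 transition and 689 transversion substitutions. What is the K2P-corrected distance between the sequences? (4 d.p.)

P = 52/2859 ≈ 0.018188 and Q = 689/2859 ≈ 0.240993.
Under the Kimura two-parameter model, d = −½ ln(1 − 2P − Q) − ¼ ln(1 − 2Q).
1 − 2P − Q = 0.722631, giving −½ ln(0.722631) = 0.162428.
1 − 2Q = 0.518014, giving −¼ ln(0.518014) = 0.164438.
d = 0.162428 + 0.164438 = 0.326866.

0.3269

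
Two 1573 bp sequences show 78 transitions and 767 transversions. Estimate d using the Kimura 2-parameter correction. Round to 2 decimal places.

1.37

P = 78/1573 ≈ 0.049587 and Q = 767/1573 ≈ 0.487603.
Under the Kimura two-parameter model, d = −½ ln(1 − 2P − Q) − ¼ ln(1 − 2Q).
1 − 2P − Q = 0.413223, giving −½ ln(0.413223) = 0.441884.
1 − 2Q = 0.024794, giving −¼ ln(0.024794) = 0.924288.
d = 0.441884 + 0.924288 = 1.366172.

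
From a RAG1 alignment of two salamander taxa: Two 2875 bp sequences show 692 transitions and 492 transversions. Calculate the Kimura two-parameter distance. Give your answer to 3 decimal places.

0.633

P = 692/2875 ≈ 0.240696 and Q = 492/2875 ≈ 0.17113.
Under the Kimura two-parameter model, d = −½ ln(1 − 2P − Q) − ¼ ln(1 − 2Q).
1 − 2P − Q = 0.347478, giving −½ ln(0.347478) = 0.528527.
1 − 2Q = 0.65774, giving −¼ ln(0.65774) = 0.104736.
d = 0.528527 + 0.104736 = 0.633263.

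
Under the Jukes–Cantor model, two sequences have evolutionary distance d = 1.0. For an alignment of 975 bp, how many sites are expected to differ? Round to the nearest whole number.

Invert JC69: p = (3/4)(1 − e^(−4d/3)) = 0.75 × (1 − e^(-1.333333)) = 0.75 × (1 − 0.263597) = 0.552302.
Expected differing sites = pL ≈ 0.552302 × 975 = 538.49445 ≈ 538.

538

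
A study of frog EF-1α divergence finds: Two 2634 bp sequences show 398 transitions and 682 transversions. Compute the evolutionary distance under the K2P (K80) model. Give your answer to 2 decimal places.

0.59

P = 398/2634 ≈ 0.151101 and Q = 682/2634 ≈ 0.258922.
Under the Kimura two-parameter model, d = −½ ln(1 − 2P − Q) − ¼ ln(1 − 2Q).
1 − 2P − Q = 0.438876, giving −½ ln(0.438876) = 0.411769.
1 − 2Q = 0.482156, giving −¼ ln(0.482156) = 0.182372.
d = 0.411769 + 0.182372 = 0.594141.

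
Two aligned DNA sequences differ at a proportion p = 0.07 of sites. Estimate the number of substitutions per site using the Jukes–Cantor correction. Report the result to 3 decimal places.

0.073

d = −(3/4) ln(1 − 4p/3) = −0.75 ln(1 − 0.093333) = −0.75 ln(0.906667)
  = −0.75 × (-0.097980) = 0.073485 substitutions/site.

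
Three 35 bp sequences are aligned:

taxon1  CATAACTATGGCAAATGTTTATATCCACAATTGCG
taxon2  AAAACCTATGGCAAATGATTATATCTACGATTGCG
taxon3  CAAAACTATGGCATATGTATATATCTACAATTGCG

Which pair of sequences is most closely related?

taxon1–taxon2: 6/35 differ, p = 0.171, d = 0.195.
taxon1–taxon3: 4/35 differ, p = 0.114, d = 0.124.
taxon2–taxon3: 6/35 differ, p = 0.171, d = 0.195.
The smallest distance is between taxon1 and taxon3.

taxon1 and taxon3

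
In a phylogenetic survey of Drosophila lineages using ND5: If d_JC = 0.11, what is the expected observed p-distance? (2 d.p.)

p = (3/4)(1 − e^(−4d/3)) = 0.75 × (1 − e^(-0.146667)) = 0.75 × (1 − 0.863582) = 0.102314.

0.10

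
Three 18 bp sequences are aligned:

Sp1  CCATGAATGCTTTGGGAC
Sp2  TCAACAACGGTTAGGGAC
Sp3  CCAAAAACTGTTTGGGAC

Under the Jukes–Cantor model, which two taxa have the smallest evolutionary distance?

Sp2 and Sp3

Sp1–Sp2: 6/18 differ, p = 0.333, d = 0.441.
Sp1–Sp3: 5/18 differ, p = 0.278, d = 0.347.
Sp2–Sp3: 4/18 differ, p = 0.222, d = 0.264.
The smallest distance is between Sp2 and Sp3.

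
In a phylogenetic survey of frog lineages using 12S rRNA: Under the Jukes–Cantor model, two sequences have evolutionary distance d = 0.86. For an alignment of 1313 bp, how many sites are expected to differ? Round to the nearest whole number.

Invert JC69: p = (3/4)(1 − e^(−4d/3)) = 0.75 × (1 − e^(-1.146667)) = 0.75 × (1 − 0.317694) = 0.511730.
Expected differing sites = pL ≈ 0.511730 × 1313 = 671.90149 ≈ 672.

672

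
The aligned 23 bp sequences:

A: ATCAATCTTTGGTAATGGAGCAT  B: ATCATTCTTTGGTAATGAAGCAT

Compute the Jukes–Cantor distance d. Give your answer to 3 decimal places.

The sequences differ at 2 of 23 sites (5, 18), so p = 2/23 ≈ 0.086957.
d = −(3/4) ln(1 − 4p/3) = −0.75 ln(1 − 0.115943) = −0.75 ln(0.884057)
  = −0.75 × (-0.123234) = 0.092426 substitutions/site.

0.092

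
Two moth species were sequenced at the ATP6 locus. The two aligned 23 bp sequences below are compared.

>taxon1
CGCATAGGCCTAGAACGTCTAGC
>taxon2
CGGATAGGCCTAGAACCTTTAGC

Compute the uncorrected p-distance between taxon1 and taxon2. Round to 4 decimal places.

0.1304

The sequences differ at 3 of 23 positions (sites 3, 17, 19).
p = 3/23 = 0.130434… ≈ 0.1304 (to 4 d.p.).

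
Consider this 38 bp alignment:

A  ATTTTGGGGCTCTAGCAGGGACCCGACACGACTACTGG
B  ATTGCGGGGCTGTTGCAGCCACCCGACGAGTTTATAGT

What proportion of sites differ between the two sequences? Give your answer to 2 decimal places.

0.34

The sequences differ at 13 of 38 positions.
p = 13/38 = 0.342105… ≈ 0.34 (to 2 d.p.).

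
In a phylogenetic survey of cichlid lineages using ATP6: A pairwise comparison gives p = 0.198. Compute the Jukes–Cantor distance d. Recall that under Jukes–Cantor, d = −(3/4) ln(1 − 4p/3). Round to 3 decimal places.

d = −(3/4) ln(1 − 4p/3) = −0.75 ln(1 − 0.264) = −0.75 ln(0.736)
  = −0.75 × (-0.306525) = 0.229894 substitutions/site.

0.230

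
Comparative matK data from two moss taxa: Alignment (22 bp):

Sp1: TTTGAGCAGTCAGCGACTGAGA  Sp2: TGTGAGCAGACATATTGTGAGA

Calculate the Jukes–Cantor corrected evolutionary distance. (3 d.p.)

The sequences differ at 7 of 22 sites (2, 10, 13, 14, 15, 16, 17), so p = 7/22 ≈ 0.318182.
d = −(3/4) ln(1 − 4p/3) = −0.75 ln(1 − 0.424243) = −0.75 ln(0.575757)
  = −0.75 × (-0.552070) = 0.414053 substitutions/site.

0.414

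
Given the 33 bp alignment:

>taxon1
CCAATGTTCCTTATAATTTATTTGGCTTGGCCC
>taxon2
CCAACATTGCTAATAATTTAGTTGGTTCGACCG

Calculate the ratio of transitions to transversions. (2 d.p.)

Transitions are A↔G and C↔T; transversions are all other mismatches.
Transitions: 5. Transversions: 4.
R = 5/4 = 1.25.

1.25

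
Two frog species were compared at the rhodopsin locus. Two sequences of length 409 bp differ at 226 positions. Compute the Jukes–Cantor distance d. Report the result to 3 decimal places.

1.001

p = 226/409 ≈ 0.552567.
d = −(3/4) ln(1 − 4p/3) = −0.75 ln(1 − 0.736756) = −0.75 ln(0.263244)
  = −0.75 × (-1.334674) = 1.001006 substitutions/site.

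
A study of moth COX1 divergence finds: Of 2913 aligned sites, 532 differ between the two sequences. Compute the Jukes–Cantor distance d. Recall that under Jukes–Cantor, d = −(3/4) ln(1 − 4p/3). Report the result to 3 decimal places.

p = 532/2913 ≈ 0.18263.
d = −(3/4) ln(1 − 4p/3) = −0.75 ln(1 − 0.243507) = −0.75 ln(0.756493)
  = −0.75 × (-0.279062) = 0.209297 substitutions/site.

0.209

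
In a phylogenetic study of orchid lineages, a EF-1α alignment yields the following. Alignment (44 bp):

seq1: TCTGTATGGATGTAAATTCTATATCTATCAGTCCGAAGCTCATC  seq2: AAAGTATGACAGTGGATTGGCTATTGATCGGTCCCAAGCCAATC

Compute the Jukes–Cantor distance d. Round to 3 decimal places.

0.543

The sequences differ at 17 of 44 sites, so p = 17/44 ≈ 0.386364.
d = −(3/4) ln(1 − 4p/3) = −0.75 ln(1 − 0.515152) = −0.75 ln(0.484848)
  = −0.75 × (-0.723920) = 0.542940 substitutions/site.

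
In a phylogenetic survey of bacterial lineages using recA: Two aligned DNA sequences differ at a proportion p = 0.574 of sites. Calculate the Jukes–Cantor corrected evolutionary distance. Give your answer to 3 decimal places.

d = −(3/4) ln(1 − 4p/3) = −0.75 ln(1 − 0.765333) = −0.75 ln(0.234667)
  = −0.75 × (-1.449588) = 1.087191 substitutions/site.

1.087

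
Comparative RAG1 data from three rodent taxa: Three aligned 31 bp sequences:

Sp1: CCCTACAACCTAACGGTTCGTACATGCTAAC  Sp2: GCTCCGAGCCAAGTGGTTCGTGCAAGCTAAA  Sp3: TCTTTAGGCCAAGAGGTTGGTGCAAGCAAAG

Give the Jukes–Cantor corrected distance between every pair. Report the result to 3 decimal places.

Sp1–Sp2: 12/31 sites differ → p ≈ 0.387097, d = −0.75 ln(1 − 0.516129) = 0.544453 ≈ 0.544.
Sp1–Sp3: 14/31 sites differ → p ≈ 0.451613, d = −0.75 ln(1 − 0.602151) = 0.691262 ≈ 0.691.
Sp2–Sp3: 9/31 sites differ → p ≈ 0.290323, d = −0.75 ln(1 − 0.387097) = 0.367161 ≈ 0.367.

d(Sp1,Sp2) = 0.544, d(Sp1,Sp3) = 0.691, d(Sp2,Sp3) = 0.367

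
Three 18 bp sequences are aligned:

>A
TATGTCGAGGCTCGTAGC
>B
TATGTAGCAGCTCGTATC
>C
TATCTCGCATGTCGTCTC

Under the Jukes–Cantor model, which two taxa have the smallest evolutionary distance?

A–B: 4/18 differ, p = 0.222, d = 0.264.
A–C: 7/18 differ, p = 0.389, d = 0.548.
B–C: 5/18 differ, p = 0.278, d = 0.347.
The smallest distance is between A and B.

A and B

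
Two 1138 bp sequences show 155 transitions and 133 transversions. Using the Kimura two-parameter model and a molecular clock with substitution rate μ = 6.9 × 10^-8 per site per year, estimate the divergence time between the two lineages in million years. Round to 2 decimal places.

P = 155/1138 ≈ 0.136204 and Q = 133/1138 ≈ 0.116872.
Under the Kimura two-parameter model, d = −½ ln(1 − 2P − Q) − ¼ ln(1 − 2Q).
1 − 2P − Q = 0.61072, giving −½ ln(0.61072) = 0.246558.
1 − 2Q = 0.766256, giving −¼ ln(0.766256) = 0.066560.
d = 0.246558 + 0.066560 = 0.313118.
Under a molecular clock d = 2μt, so t = d/(2μ) = 0.313118 / (2 × 6.9 × 10^-8) = 2.27 million years.

2.27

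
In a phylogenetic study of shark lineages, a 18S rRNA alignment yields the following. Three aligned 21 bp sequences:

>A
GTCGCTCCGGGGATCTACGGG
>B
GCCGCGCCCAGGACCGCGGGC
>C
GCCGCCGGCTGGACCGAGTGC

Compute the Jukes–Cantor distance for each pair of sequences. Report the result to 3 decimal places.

A–B: 9/21 sites differ → p ≈ 0.428571, d = −0.75 ln(1 − 0.571428) = 0.635472 ≈ 0.635.
A–C: 11/21 sites differ → p ≈ 0.52381, d = −0.75 ln(1 − 0.698413) = 0.899023 ≈ 0.899.
B–C: 6/21 sites differ → p ≈ 0.285714, d = −0.75 ln(1 − 0.380952) = 0.359679 ≈ 0.360.

d(A,B) = 0.635, d(A,C) = 0.899, d(B,C) = 0.360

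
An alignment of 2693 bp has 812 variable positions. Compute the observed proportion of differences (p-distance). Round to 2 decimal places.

0.30

p = 812/2693 = 0.301522… ≈ 0.30 (to 2 d.p.).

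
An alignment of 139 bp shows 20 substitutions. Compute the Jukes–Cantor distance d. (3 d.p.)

p = 20/139 ≈ 0.143885.
d = −(3/4) ln(1 − 4p/3) = −0.75 ln(1 − 0.191847) = −0.75 ln(0.808153)
  = −0.75 × (-0.213004) = 0.159753 substitutions/site.

0.160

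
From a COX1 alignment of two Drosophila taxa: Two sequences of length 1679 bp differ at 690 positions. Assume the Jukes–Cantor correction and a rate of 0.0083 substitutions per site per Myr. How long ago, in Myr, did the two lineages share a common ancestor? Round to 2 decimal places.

35.87

p = 690/1679 ≈ 0.410959.
d = −(3/4) ln(1 − 4p/3) = −0.75 ln(1 − 0.547945) = −0.75 ln(0.452055)
  = −0.75 × (-0.793951) = 0.595463 substitutions/site.
Under a molecular clock d = 2μt, so t = d/(2μ) = 0.595463 / (2 × 0.0083) = 35.87 Myr.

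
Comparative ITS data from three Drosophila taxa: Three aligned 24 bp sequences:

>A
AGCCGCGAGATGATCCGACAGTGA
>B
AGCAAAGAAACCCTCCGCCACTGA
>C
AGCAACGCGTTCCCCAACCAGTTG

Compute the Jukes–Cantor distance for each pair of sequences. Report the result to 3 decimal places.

d(A,B) = 0.520, d(A,C) = 0.824, d(B,C) = 0.708

A–B: 9/24 sites differ → p = 0.375, d = −0.75 ln(1 − 0.5) = 0.519860 ≈ 0.520.
A–C: 12/24 sites differ → p = 0.5, d = −0.75 ln(1 − 0.666667) = 0.823960 ≈ 0.824.
B–C: 11/24 sites differ → p ≈ 0.458333, d = −0.75 ln(1 − 0.611111) = 0.708346 ≈ 0.708.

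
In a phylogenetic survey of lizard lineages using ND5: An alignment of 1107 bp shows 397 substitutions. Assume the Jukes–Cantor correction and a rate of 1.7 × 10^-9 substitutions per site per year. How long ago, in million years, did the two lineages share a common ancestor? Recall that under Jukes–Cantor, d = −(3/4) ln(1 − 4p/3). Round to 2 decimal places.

p = 397/1107 ≈ 0.358627.
d = −(3/4) ln(1 − 4p/3) = −0.75 ln(1 − 0.478169) = −0.75 ln(0.521831)
  = −0.75 × (-0.650411) = 0.487808 substitutions/site.
Under a molecular clock d = 2μt, so t = d/(2μ) = 0.487808 / (2 × 1.7 × 10^-9) = 143.47 million years.

143.47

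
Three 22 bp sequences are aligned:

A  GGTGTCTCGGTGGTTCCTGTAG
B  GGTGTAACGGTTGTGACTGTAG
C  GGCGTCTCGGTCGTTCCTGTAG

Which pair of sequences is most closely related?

A–B: 5/22 differ, p = 0.227, d = 0.271.
A–C: 2/22 differ, p = 0.091, d = 0.097.
B–C: 6/22 differ, p = 0.273, d = 0.339.
The smallest distance is between A and C.

A and C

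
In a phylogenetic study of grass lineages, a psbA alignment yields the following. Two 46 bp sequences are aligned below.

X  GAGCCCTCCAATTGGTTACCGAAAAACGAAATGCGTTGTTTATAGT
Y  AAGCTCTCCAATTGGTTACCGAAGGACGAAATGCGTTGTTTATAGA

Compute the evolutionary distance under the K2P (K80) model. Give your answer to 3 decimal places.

0.120

Of 46 sites, 4 differences are transitions and 1 are transversions, so P = 4/46 ≈ 0.086957 and Q = 1/46 ≈ 0.021739.
Under the Kimura two-parameter model, d = −½ ln(1 − 2P − Q) − ¼ ln(1 − 2Q).
1 − 2P − Q = 0.804347, giving −½ ln(0.804347) = 0.108862.
1 − 2Q = 0.956522, giving −¼ ln(0.956522) = 0.011113.
d = 0.108862 + 0.011113 = 0.119975.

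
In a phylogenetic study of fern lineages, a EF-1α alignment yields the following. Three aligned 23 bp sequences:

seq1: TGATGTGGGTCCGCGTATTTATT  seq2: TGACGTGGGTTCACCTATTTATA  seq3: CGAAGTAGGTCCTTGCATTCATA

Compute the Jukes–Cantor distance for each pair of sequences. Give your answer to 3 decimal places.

seq1–seq2: 5/23 sites differ → p ≈ 0.217391, d = −0.75 ln(1 − 0.289855) = 0.256715 ≈ 0.257.
seq1–seq3: 8/23 sites differ → p ≈ 0.347826, d = −0.75 ln(1 − 0.463768) = 0.467391 ≈ 0.467.
seq2–seq3: 9/23 sites differ → p ≈ 0.391304, d = −0.75 ln(1 − 0.521739) = 0.553199 ≈ 0.553.

d(seq1,seq2) = 0.257, d(seq1,seq3) = 0.467, d(seq2,seq3) = 0.553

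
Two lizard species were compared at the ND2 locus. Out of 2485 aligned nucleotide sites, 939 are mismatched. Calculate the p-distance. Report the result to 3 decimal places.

0.378

p = 939/2485 = 0.377867… ≈ 0.378 (to 3 d.p.).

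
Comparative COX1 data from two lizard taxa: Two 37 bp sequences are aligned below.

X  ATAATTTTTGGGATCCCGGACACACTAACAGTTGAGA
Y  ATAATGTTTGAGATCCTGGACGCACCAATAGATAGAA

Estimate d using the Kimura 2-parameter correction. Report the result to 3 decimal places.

Of 37 sites, 8 differences are transitions and 2 are transversions, so P = 8/37 ≈ 0.216216 and Q = 2/37 ≈ 0.054054.
Under the Kimura two-parameter model, d = −½ ln(1 − 2P − Q) − ¼ ln(1 − 2Q).
1 − 2P − Q = 0.513514, giving −½ ln(0.513514) = 0.333239.
1 − 2Q = 0.891892, giving −¼ ln(0.891892) = 0.028603.
d = 0.333239 + 0.028603 = 0.361842.

0.362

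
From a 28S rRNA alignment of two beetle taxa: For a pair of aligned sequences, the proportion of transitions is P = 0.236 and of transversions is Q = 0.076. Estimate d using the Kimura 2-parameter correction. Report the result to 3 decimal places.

0.438

Under the Kimura two-parameter model, d = −½ ln(1 − 2P − Q) − ¼ ln(1 − 2Q).
1 − 2P − Q = 0.452, giving −½ ln(0.452) = 0.397037.
1 − 2Q = 0.848, giving −¼ ln(0.848) = 0.041219.
d = 0.397037 + 0.041219 = 0.438256.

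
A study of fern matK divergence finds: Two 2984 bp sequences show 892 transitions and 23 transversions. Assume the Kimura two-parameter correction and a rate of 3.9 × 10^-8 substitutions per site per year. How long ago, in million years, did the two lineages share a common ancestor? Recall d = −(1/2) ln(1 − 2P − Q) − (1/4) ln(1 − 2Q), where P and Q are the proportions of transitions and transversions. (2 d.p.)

6.01

P = 892/2984 ≈ 0.298928 and Q = 23/2984 ≈ 0.007708.
Under the Kimura two-parameter model, d = −½ ln(1 − 2P − Q) − ¼ ln(1 − 2Q).
1 − 2P − Q = 0.394436, giving −½ ln(0.394436) = 0.465149.
1 − 2Q = 0.984584, giving −¼ ln(0.984584) = 0.003884.
d = 0.465149 + 0.003884 = 0.469033.
Under a molecular clock d = 2μt, so t = d/(2μ) = 0.469033 / (2 × 3.9 × 10^-8) = 6.01 million years.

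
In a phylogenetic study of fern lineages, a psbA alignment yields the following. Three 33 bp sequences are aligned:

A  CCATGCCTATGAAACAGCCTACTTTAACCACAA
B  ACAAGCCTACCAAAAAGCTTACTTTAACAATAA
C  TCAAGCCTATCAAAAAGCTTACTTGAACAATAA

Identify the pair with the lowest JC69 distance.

B and C

A–B: 8/33 differ, p = 0.242, d = 0.293.
A–C: 8/33 differ, p = 0.242, d = 0.293.
B–C: 3/33 differ, p = 0.091, d = 0.097.
The smallest distance is between B and C.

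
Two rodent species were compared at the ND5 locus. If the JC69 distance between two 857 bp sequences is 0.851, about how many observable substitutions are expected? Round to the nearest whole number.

Invert JC69: p = (3/4)(1 − e^(−4d/3)) = 0.75 × (1 − e^(-1.134667)) = 0.75 × (1 − 0.321529) = 0.508853.
Expected differing sites = pL ≈ 0.508853 × 857 = 436.087021 ≈ 436.

436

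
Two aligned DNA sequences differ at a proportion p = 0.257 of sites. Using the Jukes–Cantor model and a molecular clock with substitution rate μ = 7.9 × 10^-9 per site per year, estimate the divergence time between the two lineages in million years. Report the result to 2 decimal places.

d = −(3/4) ln(1 − 4p/3) = −0.75 ln(1 − 0.342667) = −0.75 ln(0.657333)
  = −0.75 × (-0.419565) = 0.314674 substitutions/site.
Under a molecular clock d = 2μt, so t = d/(2μ) = 0.314674 / (2 × 7.9 × 10^-9) = 19.92 million years.

19.92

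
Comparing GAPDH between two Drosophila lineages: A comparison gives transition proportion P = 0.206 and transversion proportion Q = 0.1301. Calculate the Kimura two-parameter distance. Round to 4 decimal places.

Under the Kimura two-parameter model, d = −½ ln(1 − 2P − Q) − ¼ ln(1 − 2Q).
1 − 2P − Q = 0.4579, giving −½ ln(0.4579) = 0.390552.
1 − 2Q = 0.7398, giving −¼ ln(0.7398) = 0.075344.
d = 0.390552 + 0.075344 = 0.465896.

0.4659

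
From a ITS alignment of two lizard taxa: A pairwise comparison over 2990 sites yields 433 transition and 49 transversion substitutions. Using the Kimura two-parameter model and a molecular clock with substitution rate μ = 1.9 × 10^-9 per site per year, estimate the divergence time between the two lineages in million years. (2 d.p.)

P = 433/2990 ≈ 0.144816 and Q = 49/2990 ≈ 0.016388.
Under the Kimura two-parameter model, d = −½ ln(1 − 2P − Q) − ¼ ln(1 − 2Q).
1 − 2P − Q = 0.69398, giving −½ ln(0.69398) = 0.182656.
1 − 2Q = 0.967224, giving −¼ ln(0.967224) = 0.008331.
d = 0.182656 + 0.008331 = 0.190987.
Under a molecular clock d = 2μt, so t = d/(2μ) = 0.190987 / (2 × 1.9 × 10^-9) = 50.26 million years.

50.26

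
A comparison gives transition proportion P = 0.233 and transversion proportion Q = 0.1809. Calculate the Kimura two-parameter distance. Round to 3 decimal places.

0.633

Under the Kimura two-parameter model, d = −½ ln(1 − 2P − Q) − ¼ ln(1 − 2Q).
1 − 2P − Q = 0.3531, giving −½ ln(0.3531) = 0.520502.
1 − 2Q = 0.6382, giving −¼ ln(0.6382) = 0.112276.
d = 0.520502 + 0.112276 = 0.632778.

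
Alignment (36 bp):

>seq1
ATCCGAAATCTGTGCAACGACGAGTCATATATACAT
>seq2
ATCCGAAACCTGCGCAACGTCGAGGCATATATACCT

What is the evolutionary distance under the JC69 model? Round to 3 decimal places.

The sequences differ at 5 of 36 sites (9, 13, 20, 25, 35), so p = 5/36 ≈ 0.138889.
d = −(3/4) ln(1 − 4p/3) = −0.75 ln(1 − 0.185185) = −0.75 ln(0.814815)
  = −0.75 × (-0.204794) = 0.153596 substitutions/site.

0.154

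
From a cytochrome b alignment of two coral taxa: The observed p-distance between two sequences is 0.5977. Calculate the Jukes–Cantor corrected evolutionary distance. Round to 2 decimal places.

1.20

d = −(3/4) ln(1 − 4p/3) = −0.75 ln(1 − 0.796933) = −0.75 ln(0.203067)
  = −0.75 × (-1.594219) = 1.195664 substitutions/site.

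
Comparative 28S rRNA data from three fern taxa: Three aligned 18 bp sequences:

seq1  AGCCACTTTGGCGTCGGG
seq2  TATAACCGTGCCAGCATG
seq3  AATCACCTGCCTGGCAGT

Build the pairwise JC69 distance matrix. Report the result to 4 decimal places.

d(seq1,seq2) = 1.2648, d(seq1,seq3) = 1.0124, d(seq2,seq3) = 0.8240

seq1–seq2: 11/18 sites differ → p ≈ 0.611111, d = −0.75 ln(1 − 0.814815) = 1.264800 ≈ 1.2648.
seq1–seq3: 10/18 sites differ → p ≈ 0.555556, d = −0.75 ln(1 − 0.740741) = 1.012446 ≈ 1.0124.
seq2–seq3: 9/18 sites differ → p = 0.5, d = −0.75 ln(1 − 0.666667) = 0.823960 ≈ 0.8240.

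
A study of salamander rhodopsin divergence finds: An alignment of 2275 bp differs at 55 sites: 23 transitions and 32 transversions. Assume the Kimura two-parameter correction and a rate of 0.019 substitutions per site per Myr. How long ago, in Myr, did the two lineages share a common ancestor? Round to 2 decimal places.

0.65

P = 23/2275 ≈ 0.01011 and Q = 32/2275 ≈ 0.014066.
Under the Kimura two-parameter model, d = −½ ln(1 − 2P − Q) − ¼ ln(1 − 2Q).
1 − 2P − Q = 0.965714, giving −½ ln(0.965714) = 0.017444.
1 − 2Q = 0.971868, giving −¼ ln(0.971868) = 0.007134.
d = 0.017444 + 0.007134 = 0.024578.
Under a molecular clock d = 2μt, so t = d/(2μ) = 0.024578 / (2 × 0.019) = 0.65 Myr.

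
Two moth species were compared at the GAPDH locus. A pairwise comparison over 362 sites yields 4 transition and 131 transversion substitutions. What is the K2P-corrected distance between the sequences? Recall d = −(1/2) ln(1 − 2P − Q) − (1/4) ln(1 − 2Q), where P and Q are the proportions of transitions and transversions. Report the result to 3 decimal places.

P = 4/362 ≈ 0.01105 and Q = 131/362 ≈ 0.361878.
Under the Kimura two-parameter model, d = −½ ln(1 − 2P − Q) − ¼ ln(1 − 2Q).
1 − 2P − Q = 0.616022, giving −½ ln(0.616022) = 0.242236.
1 − 2Q = 0.276244, giving −¼ ln(0.276244) = 0.321618.
d = 0.242236 + 0.321618 = 0.563854.

0.564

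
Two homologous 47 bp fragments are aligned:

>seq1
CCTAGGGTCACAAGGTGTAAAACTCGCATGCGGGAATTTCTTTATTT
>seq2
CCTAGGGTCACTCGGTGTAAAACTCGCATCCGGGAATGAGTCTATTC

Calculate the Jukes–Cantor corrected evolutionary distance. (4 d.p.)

0.1931

The sequences differ at 8 of 47 sites (12, 13, 30, 38, 39, 40, 42, 47), so p = 8/47 ≈ 0.170213.
d = −(3/4) ln(1 − 4p/3) = −0.75 ln(1 − 0.226951) = −0.75 ln(0.773049)
  = −0.75 × (-0.257413) = 0.193060 substitutions/site.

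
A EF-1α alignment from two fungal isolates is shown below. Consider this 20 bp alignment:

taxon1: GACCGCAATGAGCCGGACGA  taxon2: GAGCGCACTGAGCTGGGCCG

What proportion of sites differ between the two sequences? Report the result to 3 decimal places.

0.300

The sequences differ at 6 of 20 positions (sites 3, 8, 14, 17, 19, 20).
p = 6/20 = 0.300.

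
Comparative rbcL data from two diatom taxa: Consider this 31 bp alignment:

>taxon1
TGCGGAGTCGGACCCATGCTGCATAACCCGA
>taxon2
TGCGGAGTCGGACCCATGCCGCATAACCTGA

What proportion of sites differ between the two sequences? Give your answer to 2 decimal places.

The sequences differ at 2 of 31 positions (sites 20, 29).
p = 2/31 = 0.064516… ≈ 0.06 (to 2 d.p.).

0.06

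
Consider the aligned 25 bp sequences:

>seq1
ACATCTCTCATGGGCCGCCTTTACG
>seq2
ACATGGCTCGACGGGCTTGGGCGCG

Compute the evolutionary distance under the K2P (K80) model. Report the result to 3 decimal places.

0.888

Of 25 sites, 4 differences are transitions and 9 are transversions, so P = 4/25 = 0.16 and Q = 9/25 = 0.36.
Under the Kimura two-parameter model, d = −½ ln(1 − 2P − Q) − ¼ ln(1 − 2Q).
1 − 2P − Q = 0.32, giving −½ ln(0.32) = 0.569717.
1 − 2Q = 0.28, giving −¼ ln(0.28) = 0.318241.
d = 0.569717 + 0.318241 = 0.887958.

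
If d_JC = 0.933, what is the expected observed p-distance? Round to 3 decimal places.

0.534

p = (3/4)(1 − e^(−4d/3)) = 0.75 × (1 − e^(-1.244)) = 0.75 × (1 − 0.288229) = 0.533828.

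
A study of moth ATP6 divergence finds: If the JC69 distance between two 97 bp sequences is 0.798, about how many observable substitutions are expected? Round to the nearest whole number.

Invert JC69: p = (3/4)(1 − e^(−4d/3)) = 0.75 × (1 − e^(-1.064)) = 0.75 × (1 − 0.345073) = 0.491195.
Expected differing sites = pL ≈ 0.491195 × 97 = 47.645915 ≈ 48.

48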